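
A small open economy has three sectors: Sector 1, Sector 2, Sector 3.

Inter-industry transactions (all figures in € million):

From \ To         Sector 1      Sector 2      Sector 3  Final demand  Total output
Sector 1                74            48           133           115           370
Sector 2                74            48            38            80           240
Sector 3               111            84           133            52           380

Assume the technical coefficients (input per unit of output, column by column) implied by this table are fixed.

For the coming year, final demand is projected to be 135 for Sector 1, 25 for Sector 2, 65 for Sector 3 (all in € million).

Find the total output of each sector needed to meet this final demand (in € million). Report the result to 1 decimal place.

x_1 = 368.8, x_2 = 168.6, x_3 = 361.0

Technical coefficients a_ij = z_ij / X_j:
  a_11 = 74/370 = 0.20, a_21 = 74/370 = 0.20, a_31 = 111/370 = 0.30
  a_12 = 48/240 = 0.20, a_22 = 48/240 = 0.20, a_32 = 84/240 = 0.35
  a_13 = 133/380 = 0.35, a_23 = 38/380 = 0.10, a_33 = 133/380 = 0.35
I − A =
  [   0.80    -0.20    -0.35]
  [  -0.20     0.80    -0.10]
  [  -0.30    -0.35     0.65]
Cofactors of I−A, C_ij = (−1)^(i+j)·(minor ij) (rows/columns in the sector order above):
  C_11 = (0.80)(0.65) − (-0.10)(-0.35) = 0.4850
  C_12 = −[(-0.20)(0.65) − (-0.10)(-0.30)] = 0.1600
  C_13 = (-0.20)(-0.35) − (0.80)(-0.30) = 0.3100
  C_21 = −[(-0.20)(0.65) − (-0.35)(-0.35)] = 0.2525
  C_22 = (0.80)(0.65) − (-0.35)(-0.30) = 0.4150
  C_23 = −[(0.80)(-0.35) − (-0.20)(-0.30)] = 0.3400
  C_31 = (-0.20)(-0.10) − (-0.35)(0.80) = 0.3000
  C_32 = −[(0.80)(-0.10) − (-0.35)(-0.20)] = 0.1500
  C_33 = (0.80)(0.80) − (-0.20)(-0.20) = 0.6000
det(I−A) = Σ_j (I−A)_1j·C_1j = (0.80)(0.4850) + (-0.20)(0.1600) + (-0.35)(0.3100) = 0.2475
adj(I−A) = Cᵀ =
  [ 0.4850   0.2525   0.3000]
  [ 0.1600   0.4150   0.1500]
  [ 0.3100   0.3400   0.6000]
(I − A)⁻¹ = adj(I−A) / det(I−A) ≈
  [   1.9596     1.0202     1.2121]
  [   0.6465     1.6768     0.6061]
  [   1.2525     1.3737     2.4242]
x = (I − A)⁻¹ d = adj(I−A)·d / det(I−A), with det(I−A) = 0.2475:
  x_1 = (0.4850·135 + 0.2525·25 + 0.3000·65) / 0.2475 = 91.2875 / 0.2475 ≈ 368.8
  x_2 = (0.1600·135 + 0.4150·25 + 0.1500·65) / 0.2475 = 41.725 / 0.2475 ≈ 168.6
  x_3 = (0.3100·135 + 0.3400·25 + 0.6000·65) / 0.2475 = 89.35 / 0.2475 ≈ 361.0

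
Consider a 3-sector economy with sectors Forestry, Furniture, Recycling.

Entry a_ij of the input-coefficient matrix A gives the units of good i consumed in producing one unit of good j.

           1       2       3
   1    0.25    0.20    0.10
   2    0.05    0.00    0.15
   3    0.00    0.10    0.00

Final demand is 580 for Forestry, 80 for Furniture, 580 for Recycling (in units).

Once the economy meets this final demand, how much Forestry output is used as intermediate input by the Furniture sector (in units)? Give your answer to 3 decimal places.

I − A =
  [   0.75    -0.20    -0.10]
  [  -0.05     1.00    -0.15]
  [   0.00    -0.10     1.00]
Cofactors of I−A, C_ij = (−1)^(i+j)·(minor ij) (rows/columns in the sector order above):
  C_11 = (1.00)(1.00) − (-0.15)(-0.10) = 0.9850
  C_12 = −[(-0.05)(1.00) − (-0.15)(0.00)] = 0.0500
  C_13 = (-0.05)(-0.10) − (1.00)(0.00) = 0.0050
  C_21 = −[(-0.20)(1.00) − (-0.10)(-0.10)] = 0.2100
  C_22 = (0.75)(1.00) − (-0.10)(0.00) = 0.7500
  C_23 = −[(0.75)(-0.10) − (-0.20)(0.00)] = 0.0750
  C_31 = (-0.20)(-0.15) − (-0.10)(1.00) = 0.1300
  C_32 = −[(0.75)(-0.15) − (-0.10)(-0.05)] = 0.1175
  C_33 = (0.75)(1.00) − (-0.20)(-0.05) = 0.7400
det(I−A) = Σ_j (I−A)_1j·C_1j = (0.75)(0.9850) + (-0.20)(0.0500) + (-0.10)(0.0050) = 0.72825
adj(I−A) = Cᵀ =
  [ 0.9850   0.2100   0.1300]
  [ 0.0500   0.7500   0.1175]
  [ 0.0050   0.0750   0.7400]
(I − A)⁻¹ = adj(I−A) / det(I−A) ≈
  [   1.3526     0.2884     0.1785]
  [   0.0687     1.0299     0.1613]
  [   0.0069     0.1030     1.0161]
First solve x = (I − A)⁻¹ d = adj(I−A)·d / det(I−A); in particular x_2 = (0.0500·580 + 0.7500·80 + 0.1175·580) / 0.72825 = 157.15 / 0.72825 ≈ 215.79128.
Intermediate flow from 1 to 2: z_12 = a_12 · x_2 = 0.20 × 157.15 / 0.72825 = 31.43 / 0.72825 ≈ 43.158.

z_12 = 43.158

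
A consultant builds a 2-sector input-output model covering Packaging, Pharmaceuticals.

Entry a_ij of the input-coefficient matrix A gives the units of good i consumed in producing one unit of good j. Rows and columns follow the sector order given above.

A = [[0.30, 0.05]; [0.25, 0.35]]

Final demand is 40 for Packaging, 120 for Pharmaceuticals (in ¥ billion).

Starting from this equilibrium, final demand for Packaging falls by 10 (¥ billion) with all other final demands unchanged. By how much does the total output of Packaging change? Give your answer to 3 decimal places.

Δx_1 = -14.689

I − A =
  [   0.70    -0.05]
  [  -0.25     0.65]
det(I−A) = (0.70)(0.65) − (-0.05)(-0.25) = 0.4425
adj(I−A) = [[0.65, 0.05], [0.25, 0.70]]
(I − A)⁻¹ = adj(I−A) / det(I−A) ≈
  [   1.4689     0.1130]
  [   0.5650     1.5819]
Δx = (I − A)⁻¹ Δd with Δd having -10 in the Packaging component and 0 elsewhere.
So Δx_1 = L_11 · (-10), where L_11 = adj(I−A)_11 / det(I−A) = 0.65 / 0.4425.
Δx_1 = 0.65 × (-10) / 0.4425 = -6.50 / 0.4425 ≈ -14.689.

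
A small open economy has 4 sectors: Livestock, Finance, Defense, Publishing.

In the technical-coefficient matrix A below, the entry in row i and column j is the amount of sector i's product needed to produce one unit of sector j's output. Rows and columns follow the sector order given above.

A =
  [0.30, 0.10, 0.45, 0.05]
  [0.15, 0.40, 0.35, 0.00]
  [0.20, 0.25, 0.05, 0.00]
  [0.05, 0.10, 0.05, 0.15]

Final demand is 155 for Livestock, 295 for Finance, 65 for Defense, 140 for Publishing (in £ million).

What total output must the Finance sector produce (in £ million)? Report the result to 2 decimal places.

I − A =
  [   0.70    -0.10    -0.45    -0.05]
  [  -0.15     0.60    -0.35     0.00]
  [  -0.20    -0.25     0.95     0.00]
  [  -0.05    -0.10    -0.05     0.85]
Compute the cofactors C_ij = (−1)^(i+j)·(3×3 minor ij) of I−A; the adjugate is their transpose:
adj(I−A) = Cᵀ =
  [ 0.410125   0.181750   0.262500   0.024125]
  [ 0.180625   0.485875   0.265125   0.010625]
  [ 0.133875   0.166125   0.342000   0.007875]
  [ 0.053250   0.077625   0.066750   0.245625]
det(I−A) = Σ_j (I−A)_1j·C_1j = (0.70)(0.410125) + (-0.10)(0.180625) + (-0.45)(0.133875) + (-0.05)(0.053250) = 0.20611875
(I − A)⁻¹ = adj(I−A) / det(I−A) ≈
  [   1.9898     0.8818     1.2735     0.1170]
  [   0.8763     2.3573     1.2863     0.0515]
  [   0.6495     0.8060     1.6592     0.0382]
  [   0.2583     0.3766     0.3238     1.1917]
x = (I − A)⁻¹ d = adj(I−A)·d / det(I−A), with det(I−A) = 0.20611875:
  x_1 = (0.410125·155 + 0.181750·295 + 0.262500·65 + 0.024125·140) / 0.20611875 = 137.625625 / 0.20611875 ≈ 667.70
  x_2 = (0.180625·155 + 0.485875·295 + 0.265125·65 + 0.010625·140) / 0.20611875 = 190.050625 / 0.20611875 ≈ 922.04
  x_3 = (0.133875·155 + 0.166125·295 + 0.342000·65 + 0.007875·140) / 0.20611875 = 93.09 / 0.20611875 ≈ 451.63
  x_4 = (0.053250·155 + 0.077625·295 + 0.066750·65 + 0.245625·140) / 0.20611875 = 69.879375 / 0.20611875 ≈ 339.02

x_2 = 922.04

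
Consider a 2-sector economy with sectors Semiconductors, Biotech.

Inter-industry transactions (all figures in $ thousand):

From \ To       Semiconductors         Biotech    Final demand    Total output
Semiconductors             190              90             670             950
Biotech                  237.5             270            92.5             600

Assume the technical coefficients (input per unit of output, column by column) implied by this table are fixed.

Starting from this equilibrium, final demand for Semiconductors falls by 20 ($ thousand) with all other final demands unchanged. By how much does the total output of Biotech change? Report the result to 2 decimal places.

Δx_2 = -12.42

Technical coefficients a_ij = z_ij / X_j:
  a_11 = 190/950 = 0.20, a_21 = 237.5/950 = 0.25
  a_12 = 90/600 = 0.15, a_22 = 270/600 = 0.45
I − A =
  [   0.80    -0.15]
  [  -0.25     0.55]
det(I−A) = (0.80)(0.55) − (-0.15)(-0.25) = 0.4025
adj(I−A) = [[0.55, 0.15], [0.25, 0.80]]
(I − A)⁻¹ = adj(I−A) / det(I−A) ≈
  [   1.3665     0.3727]
  [   0.6211     1.9876]
Δx = (I − A)⁻¹ Δd with Δd having -20 in the Semiconductors component and 0 elsewhere.
So Δx_2 = L_21 · (-20), where L_21 = adj(I−A)_21 / det(I−A) = 0.25 / 0.4025.
Δx_2 = 0.25 × (-20) / 0.4025 = -5.00 / 0.4025 ≈ -12.42.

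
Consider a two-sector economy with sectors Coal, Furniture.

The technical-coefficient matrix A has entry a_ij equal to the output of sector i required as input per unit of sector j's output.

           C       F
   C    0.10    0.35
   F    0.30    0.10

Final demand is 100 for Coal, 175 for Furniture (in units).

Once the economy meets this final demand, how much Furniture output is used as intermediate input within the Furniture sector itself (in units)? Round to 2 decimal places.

z_FF = 26.60

I − A =
  [   0.90    -0.35]
  [  -0.30     0.90]
det(I−A) = (0.90)(0.90) − (-0.35)(-0.30) = 0.7050
adj(I−A) = [[0.90, 0.35], [0.30, 0.90]]
(I − A)⁻¹ = adj(I−A) / det(I−A) ≈
  [   1.2766     0.4965]
  [   0.4255     1.2766]
First solve x = (I − A)⁻¹ d = adj(I−A)·d / det(I−A); in particular x_F = (0.30·100 + 0.90·175) / 0.7050 = 187.50 / 0.7050 ≈ 265.9574.
Intermediate flow from F to F: z_FF = a_FF · x_F = 0.10 × 187.50 / 0.7050 = 18.75 / 0.7050 ≈ 26.60.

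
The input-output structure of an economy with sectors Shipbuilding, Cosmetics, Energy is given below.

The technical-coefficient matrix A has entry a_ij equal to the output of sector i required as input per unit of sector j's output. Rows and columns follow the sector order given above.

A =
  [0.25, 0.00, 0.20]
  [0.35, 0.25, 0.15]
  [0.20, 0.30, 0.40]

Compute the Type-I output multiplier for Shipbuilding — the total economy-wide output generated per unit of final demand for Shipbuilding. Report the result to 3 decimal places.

m_S = 3.561

I − A =
  [   0.75     0.00    -0.20]
  [  -0.35     0.75    -0.15]
  [  -0.20    -0.30     0.60]
Cofactors of I−A, C_ij = (−1)^(i+j)·(minor ij) (rows/columns in the sector order above):
  C_11 = (0.75)(0.60) − (-0.15)(-0.30) = 0.4050
  C_12 = −[(-0.35)(0.60) − (-0.15)(-0.20)] = 0.2400
  C_13 = (-0.35)(-0.30) − (0.75)(-0.20) = 0.2550
  C_21 = −[(0.00)(0.60) − (-0.20)(-0.30)] = 0.0600
  C_22 = (0.75)(0.60) − (-0.20)(-0.20) = 0.4100
  C_23 = −[(0.75)(-0.30) − (0.00)(-0.20)] = 0.2250
  C_31 = (0.00)(-0.15) − (-0.20)(0.75) = 0.1500
  C_32 = −[(0.75)(-0.15) − (-0.20)(-0.35)] = 0.1825
  C_33 = (0.75)(0.75) − (0.00)(-0.35) = 0.5625
det(I−A) = Σ_j (I−A)_1j·C_1j = (0.75)(0.4050) + (0.00)(0.2400) + (-0.20)(0.2550) = 0.25275
adj(I−A) = Cᵀ =
  [ 0.4050   0.0600   0.1500]
  [ 0.2400   0.4100   0.1825]
  [ 0.2550   0.2250   0.5625]
(I − A)⁻¹ = adj(I−A) / det(I−A) ≈
  [   1.6024     0.2374     0.5935]
  [   0.9496     1.6222     0.7221]
  [   1.0089     0.8902     2.2255]
The output multiplier for sector j is the column-j sum of the Leontief inverse (I − A)⁻¹ = adj(I−A) / det(I−A).
Column S of adj(I−A): (0.4050, 0.2400, 0.2550); det(I−A) = 0.25275.
m_S = (0.4050 + 0.2400 + 0.2550) / 0.25275 = 0.90 / 0.25275 ≈ 3.561.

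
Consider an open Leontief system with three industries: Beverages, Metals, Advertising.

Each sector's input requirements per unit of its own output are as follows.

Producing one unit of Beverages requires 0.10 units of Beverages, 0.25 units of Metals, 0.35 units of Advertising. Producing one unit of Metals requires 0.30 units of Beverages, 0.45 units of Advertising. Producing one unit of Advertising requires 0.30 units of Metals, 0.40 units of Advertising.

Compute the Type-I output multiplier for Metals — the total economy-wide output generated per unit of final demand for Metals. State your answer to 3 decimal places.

I − A =
  [   0.90    -0.30     0.00]
  [  -0.25     1.00    -0.30]
  [  -0.35    -0.45     0.60]
Cofactors of I−A, C_ij = (−1)^(i+j)·(minor ij) (rows/columns in the sector order above):
  C_11 = (1.00)(0.60) − (-0.30)(-0.45) = 0.4650
  C_12 = −[(-0.25)(0.60) − (-0.30)(-0.35)] = 0.2550
  C_13 = (-0.25)(-0.45) − (1.00)(-0.35) = 0.4625
  C_21 = −[(-0.30)(0.60) − (0.00)(-0.45)] = 0.1800
  C_22 = (0.90)(0.60) − (0.00)(-0.35) = 0.5400
  C_23 = −[(0.90)(-0.45) − (-0.30)(-0.35)] = 0.5100
  C_31 = (-0.30)(-0.30) − (0.00)(1.00) = 0.0900
  C_32 = −[(0.90)(-0.30) − (0.00)(-0.25)] = 0.2700
  C_33 = (0.90)(1.00) − (-0.30)(-0.25) = 0.8250
det(I−A) = Σ_j (I−A)_1j·C_1j = (0.90)(0.4650) + (-0.30)(0.2550) + (0.00)(0.4625) = 0.3420
adj(I−A) = Cᵀ =
  [ 0.4650   0.1800   0.0900]
  [ 0.2550   0.5400   0.2700]
  [ 0.4625   0.5100   0.8250]
(I − A)⁻¹ = adj(I−A) / det(I−A) ≈
  [   1.3596     0.5263     0.2632]
  [   0.7456     1.5789     0.7895]
  [   1.3523     1.4912     2.4123]
The output multiplier for sector j is the column-j sum of the Leontief inverse (I − A)⁻¹ = adj(I−A) / det(I−A).
Column 2 of adj(I−A): (0.1800, 0.5400, 0.5100); det(I−A) = 0.3420.
m_2 = (0.1800 + 0.5400 + 0.5100) / 0.3420 = 1.23 / 0.3420 ≈ 3.596.

m_2 = 3.596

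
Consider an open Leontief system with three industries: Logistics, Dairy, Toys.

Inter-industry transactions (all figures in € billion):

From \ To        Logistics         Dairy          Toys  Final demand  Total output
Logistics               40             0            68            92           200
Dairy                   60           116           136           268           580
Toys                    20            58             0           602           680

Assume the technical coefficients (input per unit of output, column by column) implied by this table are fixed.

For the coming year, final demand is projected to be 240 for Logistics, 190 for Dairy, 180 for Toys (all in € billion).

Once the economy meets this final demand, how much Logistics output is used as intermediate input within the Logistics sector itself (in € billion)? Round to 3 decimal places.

Technical coefficients a_ij = z_ij / X_j:
  a_LL = 40/200 = 0.20, a_DL = 60/200 = 0.30, a_TL = 20/200 = 0.10
  a_LD = 0/580 = 0.00, a_DD = 116/580 = 0.20, a_TD = 58/580 = 0.10
  a_LT = 68/680 = 0.10, a_DT = 136/680 = 0.20, a_TT = 0/680 = 0.00
I − A =
  [   0.80     0.00    -0.10]
  [  -0.30     0.80    -0.20]
  [  -0.10    -0.10     1.00]
Cofactors of I−A, C_ij = (−1)^(i+j)·(minor ij) (rows/columns in the sector order above):
  C_11 = (0.80)(1.00) − (-0.20)(-0.10) = 0.7800
  C_12 = −[(-0.30)(1.00) − (-0.20)(-0.10)] = 0.3200
  C_13 = (-0.30)(-0.10) − (0.80)(-0.10) = 0.1100
  C_21 = −[(0.00)(1.00) − (-0.10)(-0.10)] = 0.0100
  C_22 = (0.80)(1.00) − (-0.10)(-0.10) = 0.7900
  C_23 = −[(0.80)(-0.10) − (0.00)(-0.10)] = 0.0800
  C_31 = (0.00)(-0.20) − (-0.10)(0.80) = 0.0800
  C_32 = −[(0.80)(-0.20) − (-0.10)(-0.30)] = 0.1900
  C_33 = (0.80)(0.80) − (0.00)(-0.30) = 0.6400
det(I−A) = Σ_j (I−A)_1j·C_1j = (0.80)(0.7800) + (0.00)(0.3200) + (-0.10)(0.1100) = 0.6130
adj(I−A) = Cᵀ =
  [ 0.7800   0.0100   0.0800]
  [ 0.3200   0.7900   0.1900]
  [ 0.1100   0.0800   0.6400]
(I − A)⁻¹ = adj(I−A) / det(I−A) ≈
  [   1.2724     0.0163     0.1305]
  [   0.5220     1.2887     0.3100]
  [   0.1794     0.1305     1.0440]
First solve x = (I − A)⁻¹ d = adj(I−A)·d / det(I−A); in particular x_L = (0.7800·240 + 0.0100·190 + 0.0800·180) / 0.6130 = 203.50 / 0.6130 ≈ 331.97390.
Intermediate flow from L to L: z_LL = a_LL · x_L = 0.20 × 203.50 / 0.6130 = 40.70 / 0.6130 ≈ 66.395.

z_LL = 66.395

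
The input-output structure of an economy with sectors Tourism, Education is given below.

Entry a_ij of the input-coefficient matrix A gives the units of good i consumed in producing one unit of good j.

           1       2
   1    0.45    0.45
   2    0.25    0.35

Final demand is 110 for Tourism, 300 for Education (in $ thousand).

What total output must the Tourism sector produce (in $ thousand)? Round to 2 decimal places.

I − A =
  [   0.55    -0.45]
  [  -0.25     0.65]
det(I−A) = (0.55)(0.65) − (-0.45)(-0.25) = 0.2450
adj(I−A) = [[0.65, 0.45], [0.25, 0.55]]
(I − A)⁻¹ = adj(I−A) / det(I−A) ≈
  [   2.6531     1.8367]
  [   1.0204     2.2449]
x = (I − A)⁻¹ d = adj(I−A)·d / det(I−A), with det(I−A) = 0.2450:
  x_1 = (0.65·110 + 0.45·300) / 0.2450 = 206.50 / 0.2450 ≈ 842.86
  x_2 = (0.25·110 + 0.55·300) / 0.2450 = 192.50 / 0.2450 ≈ 785.71

x_1 = 842.86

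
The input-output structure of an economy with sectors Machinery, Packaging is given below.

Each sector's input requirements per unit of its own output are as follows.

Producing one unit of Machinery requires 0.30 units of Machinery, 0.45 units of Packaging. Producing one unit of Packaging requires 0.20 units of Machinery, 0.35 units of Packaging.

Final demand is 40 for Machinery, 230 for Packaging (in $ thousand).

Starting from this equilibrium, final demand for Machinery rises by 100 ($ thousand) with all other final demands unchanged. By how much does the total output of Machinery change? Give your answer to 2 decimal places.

I − A =
  [   0.70    -0.20]
  [  -0.45     0.65]
det(I−A) = (0.70)(0.65) − (-0.20)(-0.45) = 0.3650
adj(I−A) = [[0.65, 0.20], [0.45, 0.70]]
(I − A)⁻¹ = adj(I−A) / det(I−A) ≈
  [   1.7808     0.5479]
  [   1.2329     1.9178]
Δx = (I − A)⁻¹ Δd with Δd having +100 in the Machinery component and 0 elsewhere.
So Δx_M = L_MM · (+100), where L_MM = adj(I−A)_MM / det(I−A) = 0.65 / 0.3650.
Δx_M = 0.65 × (+100) / 0.3650 = 65.00 / 0.3650 ≈ 178.08.

Δx_M = 178.08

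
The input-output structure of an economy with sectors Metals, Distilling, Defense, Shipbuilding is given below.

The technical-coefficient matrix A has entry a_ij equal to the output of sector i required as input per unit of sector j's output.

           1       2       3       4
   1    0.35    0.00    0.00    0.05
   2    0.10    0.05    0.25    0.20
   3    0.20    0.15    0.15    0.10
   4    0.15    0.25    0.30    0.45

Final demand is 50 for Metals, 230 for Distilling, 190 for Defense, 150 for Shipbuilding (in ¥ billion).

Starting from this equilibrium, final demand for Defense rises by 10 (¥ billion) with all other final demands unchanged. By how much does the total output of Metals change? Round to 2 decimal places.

I − A =
  [   0.65     0.00     0.00    -0.05]
  [  -0.10     0.95    -0.25    -0.20]
  [  -0.20    -0.15     0.85    -0.10]
  [  -0.15    -0.25    -0.30     0.55]
Compute the cofactors C_ij = (−1)^(i+j)·(3×3 minor ij) of I−A; the adjugate is their transpose:
adj(I−A) = Cᵀ =
  [ 0.337250   0.012875   0.017375   0.038500]
  [ 0.112500   0.275000   0.128000   0.133500]
  [ 0.124000   0.071250   0.298750   0.091500]
  [ 0.210750   0.167375   0.225875   0.500500]
det(I−A) = Σ_j (I−A)_1j·C_1j = (0.65)(0.337250) + (0.00)(0.112500) + (0.00)(0.124000) + (-0.05)(0.210750) = 0.208675
(I − A)⁻¹ = adj(I−A) / det(I−A) ≈
  [   1.6161     0.0617     0.0833     0.1845]
  [   0.5391     1.3178     0.6134     0.6398]
  [   0.5942     0.3414     1.4317     0.4385]
  [   1.0099     0.8021     1.0824     2.3985]
Δx = (I − A)⁻¹ Δd with Δd having +10 in the Defense component and 0 elsewhere.
So Δx_1 = L_13 · (+10), where L_13 = adj(I−A)_13 / det(I−A) = 0.017375 / 0.208675.
Δx_1 = 0.017375 × (+10) / 0.208675 = 0.17375 / 0.208675 ≈ 0.83.

Δx_1 = 0.83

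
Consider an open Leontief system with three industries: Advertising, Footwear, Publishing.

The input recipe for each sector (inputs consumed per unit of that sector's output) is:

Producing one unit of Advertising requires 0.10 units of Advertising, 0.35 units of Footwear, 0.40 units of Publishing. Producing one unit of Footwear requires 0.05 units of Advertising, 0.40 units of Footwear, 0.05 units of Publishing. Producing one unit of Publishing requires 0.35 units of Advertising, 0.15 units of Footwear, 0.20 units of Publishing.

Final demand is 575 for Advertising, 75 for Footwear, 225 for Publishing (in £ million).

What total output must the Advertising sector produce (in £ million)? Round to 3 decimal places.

I − A =
  [   0.90    -0.05    -0.35]
  [  -0.35     0.60    -0.15]
  [  -0.40    -0.05     0.80]
Cofactors of I−A, C_ij = (−1)^(i+j)·(minor ij) (rows/columns in the sector order above):
  C_11 = (0.60)(0.80) − (-0.15)(-0.05) = 0.4725
  C_12 = −[(-0.35)(0.80) − (-0.15)(-0.40)] = 0.3400
  C_13 = (-0.35)(-0.05) − (0.60)(-0.40) = 0.2575
  C_21 = −[(-0.05)(0.80) − (-0.35)(-0.05)] = 0.0575
  C_22 = (0.90)(0.80) − (-0.35)(-0.40) = 0.5800
  C_23 = −[(0.90)(-0.05) − (-0.05)(-0.40)] = 0.0650
  C_31 = (-0.05)(-0.15) − (-0.35)(0.60) = 0.2175
  C_32 = −[(0.90)(-0.15) − (-0.35)(-0.35)] = 0.2575
  C_33 = (0.90)(0.60) − (-0.05)(-0.35) = 0.5225
det(I−A) = Σ_j (I−A)_1j·C_1j = (0.90)(0.4725) + (-0.05)(0.3400) + (-0.35)(0.2575) = 0.318125
adj(I−A) = Cᵀ =
  [ 0.4725   0.0575   0.2175]
  [ 0.3400   0.5800   0.2575]
  [ 0.2575   0.0650   0.5225]
(I − A)⁻¹ = adj(I−A) / det(I−A) ≈
  [   1.4853     0.1807     0.6837]
  [   1.0688     1.8232     0.8094]
  [   0.8094     0.2043     1.6424]
x = (I − A)⁻¹ d = adj(I−A)·d / det(I−A), with det(I−A) = 0.318125:
  x_A = (0.4725·575 + 0.0575·75 + 0.2175·225) / 0.318125 = 324.9375 / 0.318125 ≈ 1021.415
  x_F = (0.3400·575 + 0.5800·75 + 0.2575·225) / 0.318125 = 296.9375 / 0.318125 ≈ 933.399
  x_P = (0.2575·575 + 0.0650·75 + 0.5225·225) / 0.318125 = 270.50 / 0.318125 ≈ 850.295

x_A = 1021.415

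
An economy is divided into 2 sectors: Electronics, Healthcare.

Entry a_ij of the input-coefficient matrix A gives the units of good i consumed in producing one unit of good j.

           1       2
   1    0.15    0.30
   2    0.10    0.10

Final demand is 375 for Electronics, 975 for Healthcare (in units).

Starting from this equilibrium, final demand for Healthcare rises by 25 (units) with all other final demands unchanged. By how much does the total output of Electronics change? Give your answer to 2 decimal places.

Δx_1 = 10.20

I − A =
  [   0.85    -0.30]
  [  -0.10     0.90]
det(I−A) = (0.85)(0.90) − (-0.30)(-0.10) = 0.7350
adj(I−A) = [[0.90, 0.30], [0.10, 0.85]]
(I − A)⁻¹ = adj(I−A) / det(I−A) ≈
  [   1.2245     0.4082]
  [   0.1361     1.1565]
Δx = (I − A)⁻¹ Δd with Δd having +25 in the Healthcare component and 0 elsewhere.
So Δx_1 = L_12 · (+25), where L_12 = adj(I−A)_12 / det(I−A) = 0.30 / 0.7350.
Δx_1 = 0.30 × (+25) / 0.7350 = 7.50 / 0.7350 ≈ 10.20.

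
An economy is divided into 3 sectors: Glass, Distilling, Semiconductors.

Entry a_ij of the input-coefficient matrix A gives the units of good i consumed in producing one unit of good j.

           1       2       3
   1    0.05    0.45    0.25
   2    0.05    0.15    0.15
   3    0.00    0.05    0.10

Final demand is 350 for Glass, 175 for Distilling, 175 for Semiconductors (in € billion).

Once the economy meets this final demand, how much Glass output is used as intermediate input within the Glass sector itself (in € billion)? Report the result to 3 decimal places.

z_11 = 27.706

I − A =
  [   0.95    -0.45    -0.25]
  [  -0.05     0.85    -0.15]
  [   0.00    -0.05     0.90]
Cofactors of I−A, C_ij = (−1)^(i+j)·(minor ij) (rows/columns in the sector order above):
  C_11 = (0.85)(0.90) − (-0.15)(-0.05) = 0.7575
  C_12 = −[(-0.05)(0.90) − (-0.15)(0.00)] = 0.0450
  C_13 = (-0.05)(-0.05) − (0.85)(0.00) = 0.0025
  C_21 = −[(-0.45)(0.90) − (-0.25)(-0.05)] = 0.4175
  C_22 = (0.95)(0.90) − (-0.25)(0.00) = 0.8550
  C_23 = −[(0.95)(-0.05) − (-0.45)(0.00)] = 0.0475
  C_31 = (-0.45)(-0.15) − (-0.25)(0.85) = 0.2800
  C_32 = −[(0.95)(-0.15) − (-0.25)(-0.05)] = 0.1550
  C_33 = (0.95)(0.85) − (-0.45)(-0.05) = 0.7850
det(I−A) = Σ_j (I−A)_1j·C_1j = (0.95)(0.7575) + (-0.45)(0.0450) + (-0.25)(0.0025) = 0.69875
adj(I−A) = Cᵀ =
  [ 0.7575   0.4175   0.2800]
  [ 0.0450   0.8550   0.1550]
  [ 0.0025   0.0475   0.7850]
(I − A)⁻¹ = adj(I−A) / det(I−A) ≈
  [   1.0841     0.5975     0.4007]
  [   0.0644     1.2236     0.2218]
  [   0.0036     0.0680     1.1234]
First solve x = (I − A)⁻¹ d = adj(I−A)·d / det(I−A); in particular x_1 = (0.7575·350 + 0.4175·175 + 0.2800·175) / 0.69875 = 387.1875 / 0.69875 ≈ 554.11449.
Intermediate flow from 1 to 1: z_11 = a_11 · x_1 = 0.05 × 387.1875 / 0.69875 = 19.359375 / 0.69875 ≈ 27.706.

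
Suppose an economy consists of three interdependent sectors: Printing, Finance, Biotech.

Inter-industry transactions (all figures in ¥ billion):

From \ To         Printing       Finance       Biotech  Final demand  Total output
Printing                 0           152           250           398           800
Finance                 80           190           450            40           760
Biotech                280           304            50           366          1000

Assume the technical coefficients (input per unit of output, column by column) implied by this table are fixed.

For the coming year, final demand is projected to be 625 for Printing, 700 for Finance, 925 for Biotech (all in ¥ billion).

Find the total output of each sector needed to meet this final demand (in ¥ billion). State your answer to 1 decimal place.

Technical coefficients a_ij = z_ij / X_j:
  a_11 = 0/800 = 0.00, a_21 = 80/800 = 0.10, a_31 = 280/800 = 0.35
  a_12 = 152/760 = 0.20, a_22 = 190/760 = 0.25, a_32 = 304/760 = 0.40
  a_13 = 250/1000 = 0.25, a_23 = 450/1000 = 0.45, a_33 = 50/1000 = 0.05
I − A =
  [   1.00    -0.20    -0.25]
  [  -0.10     0.75    -0.45]
  [  -0.35    -0.40     0.95]
Cofactors of I−A, C_ij = (−1)^(i+j)·(minor ij) (rows/columns in the sector order above):
  C_11 = (0.75)(0.95) − (-0.45)(-0.40) = 0.5325
  C_12 = −[(-0.10)(0.95) − (-0.45)(-0.35)] = 0.2525
  C_13 = (-0.10)(-0.40) − (0.75)(-0.35) = 0.3025
  C_21 = −[(-0.20)(0.95) − (-0.25)(-0.40)] = 0.2900
  C_22 = (1.00)(0.95) − (-0.25)(-0.35) = 0.8625
  C_23 = −[(1.00)(-0.40) − (-0.20)(-0.35)] = 0.4700
  C_31 = (-0.20)(-0.45) − (-0.25)(0.75) = 0.2775
  C_32 = −[(1.00)(-0.45) − (-0.25)(-0.10)] = 0.4750
  C_33 = (1.00)(0.75) − (-0.20)(-0.10) = 0.7300
det(I−A) = Σ_j (I−A)_1j·C_1j = (1.00)(0.5325) + (-0.20)(0.2525) + (-0.25)(0.3025) = 0.406375
adj(I−A) = Cᵀ =
  [ 0.5325   0.2900   0.2775]
  [ 0.2525   0.8625   0.4750]
  [ 0.3025   0.4700   0.7300]
(I − A)⁻¹ = adj(I−A) / det(I−A) ≈
  [   1.3104     0.7136     0.6829]
  [   0.6213     2.1224     1.1689]
  [   0.7444     1.1566     1.7964]
x = (I − A)⁻¹ d = adj(I−A)·d / det(I−A), with det(I−A) = 0.406375:
  x_1 = (0.5325·625 + 0.2900·700 + 0.2775·925) / 0.406375 = 792.50 / 0.406375 ≈ 1950.2
  x_2 = (0.2525·625 + 0.8625·700 + 0.4750·925) / 0.406375 = 1200.9375 / 0.406375 ≈ 2955.2
  x_3 = (0.3025·625 + 0.4700·700 + 0.7300·925) / 0.406375 = 1193.3125 / 0.406375 ≈ 2936.5

x_1 = 1950.2, x_2 = 2955.2, x_3 = 2936.5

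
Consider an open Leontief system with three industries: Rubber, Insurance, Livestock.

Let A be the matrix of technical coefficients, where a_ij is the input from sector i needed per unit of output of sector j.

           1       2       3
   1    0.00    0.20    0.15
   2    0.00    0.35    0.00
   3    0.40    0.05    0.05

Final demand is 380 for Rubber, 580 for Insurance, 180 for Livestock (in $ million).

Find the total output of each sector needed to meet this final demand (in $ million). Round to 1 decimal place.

x_1 = 634.0, x_2 = 892.3, x_3 = 503.4

I − A =
  [   1.00    -0.20    -0.15]
  [   0.00     0.65     0.00]
  [  -0.40    -0.05     0.95]
Cofactors of I−A, C_ij = (−1)^(i+j)·(minor ij) (rows/columns in the sector order above):
  C_11 = (0.65)(0.95) − (0.00)(-0.05) = 0.6175
  C_12 = −[(0.00)(0.95) − (0.00)(-0.40)] = 0.0000
  C_13 = (0.00)(-0.05) − (0.65)(-0.40) = 0.2600
  C_21 = −[(-0.20)(0.95) − (-0.15)(-0.05)] = 0.1975
  C_22 = (1.00)(0.95) − (-0.15)(-0.40) = 0.8900
  C_23 = −[(1.00)(-0.05) − (-0.20)(-0.40)] = 0.1300
  C_31 = (-0.20)(0.00) − (-0.15)(0.65) = 0.0975
  C_32 = −[(1.00)(0.00) − (-0.15)(0.00)] = 0.0000
  C_33 = (1.00)(0.65) − (-0.20)(0.00) = 0.6500
det(I−A) = Σ_j (I−A)_1j·C_1j = (1.00)(0.6175) + (-0.20)(0.0000) + (-0.15)(0.2600) = 0.5785
adj(I−A) = Cᵀ =
  [ 0.6175   0.1975   0.0975]
  [ 0.0000   0.8900   0.0000]
  [ 0.2600   0.1300   0.6500]
(I − A)⁻¹ = adj(I−A) / det(I−A) ≈
  [   1.0674     0.3414     0.1685]
  [   0.0000     1.5385     0.0000]
  [   0.4494     0.2247     1.1236]
x = (I − A)⁻¹ d = adj(I−A)·d / det(I−A), with det(I−A) = 0.5785:
  x_1 = (0.6175·380 + 0.1975·580 + 0.0975·180) / 0.5785 = 366.75 / 0.5785 ≈ 634.0
  x_2 = (0.0000·380 + 0.8900·580 + 0.0000·180) / 0.5785 = 516.20 / 0.5785 ≈ 892.3
  x_3 = (0.2600·380 + 0.1300·580 + 0.6500·180) / 0.5785 = 291.20 / 0.5785 ≈ 503.4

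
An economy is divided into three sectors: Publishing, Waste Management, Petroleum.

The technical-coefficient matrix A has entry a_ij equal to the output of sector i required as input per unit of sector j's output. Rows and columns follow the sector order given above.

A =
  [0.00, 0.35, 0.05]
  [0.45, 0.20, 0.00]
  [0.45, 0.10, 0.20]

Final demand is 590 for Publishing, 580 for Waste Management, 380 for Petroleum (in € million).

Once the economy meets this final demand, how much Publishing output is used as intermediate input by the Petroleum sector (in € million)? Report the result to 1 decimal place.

z_13 = 64.0

I − A =
  [   1.00    -0.35    -0.05]
  [  -0.45     0.80     0.00]
  [  -0.45    -0.10     0.80]
Cofactors of I−A, C_ij = (−1)^(i+j)·(minor ij) (rows/columns in the sector order above):
  C_11 = (0.80)(0.80) − (0.00)(-0.10) = 0.6400
  C_12 = −[(-0.45)(0.80) − (0.00)(-0.45)] = 0.3600
  C_13 = (-0.45)(-0.10) − (0.80)(-0.45) = 0.4050
  C_21 = −[(-0.35)(0.80) − (-0.05)(-0.10)] = 0.2850
  C_22 = (1.00)(0.80) − (-0.05)(-0.45) = 0.7775
  C_23 = −[(1.00)(-0.10) − (-0.35)(-0.45)] = 0.2575
  C_31 = (-0.35)(0.00) − (-0.05)(0.80) = 0.0400
  C_32 = −[(1.00)(0.00) − (-0.05)(-0.45)] = 0.0225
  C_33 = (1.00)(0.80) − (-0.35)(-0.45) = 0.6425
det(I−A) = Σ_j (I−A)_1j·C_1j = (1.00)(0.6400) + (-0.35)(0.3600) + (-0.05)(0.4050) = 0.49375
adj(I−A) = Cᵀ =
  [ 0.6400   0.2850   0.0400]
  [ 0.3600   0.7775   0.0225]
  [ 0.4050   0.2575   0.6425]
(I − A)⁻¹ = adj(I−A) / det(I−A) ≈
  [   1.2962     0.5772     0.0810]
  [   0.7291     1.5747     0.0456]
  [   0.8203     0.5215     1.3013]
First solve x = (I − A)⁻¹ d = adj(I−A)·d / det(I−A); in particular x_3 = (0.4050·590 + 0.2575·580 + 0.6425·380) / 0.49375 = 632.45 / 0.49375 ≈ 1280.911.
Intermediate flow from 1 to 3: z_13 = a_13 · x_3 = 0.05 × 632.45 / 0.49375 = 31.6225 / 0.49375 ≈ 64.0.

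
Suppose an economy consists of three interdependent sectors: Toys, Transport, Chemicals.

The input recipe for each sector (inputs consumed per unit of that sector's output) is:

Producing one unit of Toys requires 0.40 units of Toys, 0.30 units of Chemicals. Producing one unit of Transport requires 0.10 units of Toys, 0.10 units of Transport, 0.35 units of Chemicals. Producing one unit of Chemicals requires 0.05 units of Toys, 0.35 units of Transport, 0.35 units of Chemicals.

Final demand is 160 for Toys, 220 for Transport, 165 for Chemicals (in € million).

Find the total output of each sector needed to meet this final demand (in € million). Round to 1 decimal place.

I − A =
  [   0.60    -0.10    -0.05]
  [   0.00     0.90    -0.35]
  [  -0.30    -0.35     0.65]
Cofactors of I−A, C_ij = (−1)^(i+j)·(minor ij) (rows/columns in the sector order above):
  C_11 = (0.90)(0.65) − (-0.35)(-0.35) = 0.4625
  C_12 = −[(0.00)(0.65) − (-0.35)(-0.30)] = 0.1050
  C_13 = (0.00)(-0.35) − (0.90)(-0.30) = 0.2700
  C_21 = −[(-0.10)(0.65) − (-0.05)(-0.35)] = 0.0825
  C_22 = (0.60)(0.65) − (-0.05)(-0.30) = 0.3750
  C_23 = −[(0.60)(-0.35) − (-0.10)(-0.30)] = 0.2400
  C_31 = (-0.10)(-0.35) − (-0.05)(0.90) = 0.0800
  C_32 = −[(0.60)(-0.35) − (-0.05)(0.00)] = 0.2100
  C_33 = (0.60)(0.90) − (-0.10)(0.00) = 0.5400
det(I−A) = Σ_j (I−A)_1j·C_1j = (0.60)(0.4625) + (-0.10)(0.1050) + (-0.05)(0.2700) = 0.2535
adj(I−A) = Cᵀ =
  [ 0.4625   0.0825   0.0800]
  [ 0.1050   0.3750   0.2100]
  [ 0.2700   0.2400   0.5400]
(I − A)⁻¹ = adj(I−A) / det(I−A) ≈
  [   1.8245     0.3254     0.3156]
  [   0.4142     1.4793     0.8284]
  [   1.0651     0.9467     2.1302]
x = (I − A)⁻¹ d = adj(I−A)·d / det(I−A), with det(I−A) = 0.2535:
  x_1 = (0.4625·160 + 0.0825·220 + 0.0800·165) / 0.2535 = 105.35 / 0.2535 ≈ 415.6
  x_2 = (0.1050·160 + 0.3750·220 + 0.2100·165) / 0.2535 = 133.95 / 0.2535 ≈ 528.4
  x_3 = (0.2700·160 + 0.2400·220 + 0.5400·165) / 0.2535 = 185.10 / 0.2535 ≈ 730.2

x_1 = 415.6, x_2 = 528.4, x_3 = 730.2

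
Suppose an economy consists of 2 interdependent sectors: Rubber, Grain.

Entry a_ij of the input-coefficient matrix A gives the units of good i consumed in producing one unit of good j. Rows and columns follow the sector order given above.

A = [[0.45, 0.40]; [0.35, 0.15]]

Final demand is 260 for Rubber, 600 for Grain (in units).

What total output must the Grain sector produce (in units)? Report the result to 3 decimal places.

I − A =
  [   0.55    -0.40]
  [  -0.35     0.85]
det(I−A) = (0.55)(0.85) − (-0.40)(-0.35) = 0.3275
adj(I−A) = [[0.85, 0.40], [0.35, 0.55]]
(I − A)⁻¹ = adj(I−A) / det(I−A) ≈
  [   2.5954     1.2214]
  [   1.0687     1.6794]
x = (I − A)⁻¹ d = adj(I−A)·d / det(I−A), with det(I−A) = 0.3275:
  x_1 = (0.85·260 + 0.40·600) / 0.3275 = 461.00 / 0.3275 ≈ 1407.634
  x_2 = (0.35·260 + 0.55·600) / 0.3275 = 421.00 / 0.3275 ≈ 1285.496

x_2 = 1285.496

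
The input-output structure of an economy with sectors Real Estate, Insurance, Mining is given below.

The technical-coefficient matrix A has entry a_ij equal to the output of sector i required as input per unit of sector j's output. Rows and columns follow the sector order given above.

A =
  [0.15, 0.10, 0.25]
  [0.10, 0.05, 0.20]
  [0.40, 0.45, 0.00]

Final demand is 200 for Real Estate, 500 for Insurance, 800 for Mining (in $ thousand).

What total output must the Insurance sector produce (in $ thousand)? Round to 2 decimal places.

I − A =
  [   0.85    -0.10    -0.25]
  [  -0.10     0.95    -0.20]
  [  -0.40    -0.45     1.00]
Cofactors of I−A, C_ij = (−1)^(i+j)·(minor ij) (rows/columns in the sector order above):
  C_11 = (0.95)(1.00) − (-0.20)(-0.45) = 0.8600
  C_12 = −[(-0.10)(1.00) − (-0.20)(-0.40)] = 0.1800
  C_13 = (-0.10)(-0.45) − (0.95)(-0.40) = 0.4250
  C_21 = −[(-0.10)(1.00) − (-0.25)(-0.45)] = 0.2125
  C_22 = (0.85)(1.00) − (-0.25)(-0.40) = 0.7500
  C_23 = −[(0.85)(-0.45) − (-0.10)(-0.40)] = 0.4225
  C_31 = (-0.10)(-0.20) − (-0.25)(0.95) = 0.2575
  C_32 = −[(0.85)(-0.20) − (-0.25)(-0.10)] = 0.1950
  C_33 = (0.85)(0.95) − (-0.10)(-0.10) = 0.7975
det(I−A) = Σ_j (I−A)_1j·C_1j = (0.85)(0.8600) + (-0.10)(0.1800) + (-0.25)(0.4250) = 0.60675
adj(I−A) = Cᵀ =
  [ 0.8600   0.2125   0.2575]
  [ 0.1800   0.7500   0.1950]
  [ 0.4250   0.4225   0.7975]
(I − A)⁻¹ = adj(I−A) / det(I−A) ≈
  [   1.4174     0.3502     0.4244]
  [   0.2967     1.2361     0.3214]
  [   0.7005     0.6963     1.3144]
x = (I − A)⁻¹ d = adj(I−A)·d / det(I−A), with det(I−A) = 0.60675:
  x_R = (0.8600·200 + 0.2125·500 + 0.2575·800) / 0.60675 = 484.25 / 0.60675 ≈ 798.10
  x_I = (0.1800·200 + 0.7500·500 + 0.1950·800) / 0.60675 = 567.00 / 0.60675 ≈ 934.49
  x_M = (0.4250·200 + 0.4225·500 + 0.7975·800) / 0.60675 = 934.25 / 0.60675 ≈ 1539.76

x_I = 934.49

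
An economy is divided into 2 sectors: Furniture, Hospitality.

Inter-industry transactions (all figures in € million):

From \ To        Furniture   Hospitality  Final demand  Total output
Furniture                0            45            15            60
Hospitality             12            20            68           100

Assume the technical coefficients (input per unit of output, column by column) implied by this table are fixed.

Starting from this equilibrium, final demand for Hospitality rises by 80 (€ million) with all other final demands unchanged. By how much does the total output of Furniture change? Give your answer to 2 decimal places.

Δx_F = 50.70

Technical coefficients a_ij = z_ij / X_j:
  a_FF = 0/60 = 0.00, a_HF = 12/60 = 0.20
  a_FH = 45/100 = 0.45, a_HH = 20/100 = 0.20
I − A =
  [   1.00    -0.45]
  [  -0.20     0.80]
det(I−A) = (1.00)(0.80) − (-0.45)(-0.20) = 0.7100
adj(I−A) = [[0.80, 0.45], [0.20, 1.00]]
(I − A)⁻¹ = adj(I−A) / det(I−A) ≈
  [   1.1268     0.6338]
  [   0.2817     1.4085]
Δx = (I − A)⁻¹ Δd with Δd having +80 in the Hospitality component and 0 elsewhere.
So Δx_F = L_FH · (+80), where L_FH = adj(I−A)_FH / det(I−A) = 0.45 / 0.7100.
Δx_F = 0.45 × (+80) / 0.7100 = 36.00 / 0.7100 ≈ 50.70.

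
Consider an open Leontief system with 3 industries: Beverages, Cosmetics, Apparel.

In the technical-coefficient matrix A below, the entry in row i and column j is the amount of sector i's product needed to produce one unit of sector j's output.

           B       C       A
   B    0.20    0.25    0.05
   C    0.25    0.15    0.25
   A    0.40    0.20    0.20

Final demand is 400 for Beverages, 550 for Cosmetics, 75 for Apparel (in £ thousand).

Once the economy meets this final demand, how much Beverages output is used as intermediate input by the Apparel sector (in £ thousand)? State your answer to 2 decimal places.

z_BA = 42.16

I − A =
  [   0.80    -0.25    -0.05]
  [  -0.25     0.85    -0.25]
  [  -0.40    -0.20     0.80]
Cofactors of I−A, C_ij = (−1)^(i+j)·(minor ij) (rows/columns in the sector order above):
  C_11 = (0.85)(0.80) − (-0.25)(-0.20) = 0.6300
  C_12 = −[(-0.25)(0.80) − (-0.25)(-0.40)] = 0.3000
  C_13 = (-0.25)(-0.20) − (0.85)(-0.40) = 0.3900
  C_21 = −[(-0.25)(0.80) − (-0.05)(-0.20)] = 0.2100
  C_22 = (0.80)(0.80) − (-0.05)(-0.40) = 0.6200
  C_23 = −[(0.80)(-0.20) − (-0.25)(-0.40)] = 0.2600
  C_31 = (-0.25)(-0.25) − (-0.05)(0.85) = 0.1050
  C_32 = −[(0.80)(-0.25) − (-0.05)(-0.25)] = 0.2125
  C_33 = (0.80)(0.85) − (-0.25)(-0.25) = 0.6175
det(I−A) = Σ_j (I−A)_1j·C_1j = (0.80)(0.6300) + (-0.25)(0.3000) + (-0.05)(0.3900) = 0.4095
adj(I−A) = Cᵀ =
  [ 0.6300   0.2100   0.1050]
  [ 0.3000   0.6200   0.2125]
  [ 0.3900   0.2600   0.6175]
(I − A)⁻¹ = adj(I−A) / det(I−A) ≈
  [   1.5385     0.5128     0.2564]
  [   0.7326     1.5140     0.5189]
  [   0.9524     0.6349     1.5079]
First solve x = (I − A)⁻¹ d = adj(I−A)·d / det(I−A); in particular x_A = (0.3900·400 + 0.2600·550 + 0.6175·75) / 0.4095 = 345.3125 / 0.4095 ≈ 843.2540.
Intermediate flow from B to A: z_BA = a_BA · x_A = 0.05 × 345.3125 / 0.4095 = 17.265625 / 0.4095 ≈ 42.16.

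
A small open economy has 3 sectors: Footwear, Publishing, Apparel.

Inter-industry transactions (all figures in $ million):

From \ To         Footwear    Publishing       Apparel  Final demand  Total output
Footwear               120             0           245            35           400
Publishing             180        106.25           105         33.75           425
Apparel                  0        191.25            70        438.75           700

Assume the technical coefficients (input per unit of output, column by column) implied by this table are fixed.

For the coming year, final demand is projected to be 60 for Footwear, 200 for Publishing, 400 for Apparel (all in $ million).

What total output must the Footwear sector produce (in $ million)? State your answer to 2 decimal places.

x_1 = 488.04

Technical coefficients a_ij = z_ij / X_j:
  a_11 = 120/400 = 0.30, a_21 = 180/400 = 0.45, a_31 = 0/400 = 0.00
  a_12 = 0/425 = 0.00, a_22 = 106.25/425 = 0.25, a_32 = 191.25/425 = 0.45
  a_13 = 245/700 = 0.35, a_23 = 105/700 = 0.15, a_33 = 70/700 = 0.10
I − A =
  [   0.70     0.00    -0.35]
  [  -0.45     0.75    -0.15]
  [   0.00    -0.45     0.90]
Cofactors of I−A, C_ij = (−1)^(i+j)·(minor ij) (rows/columns in the sector order above):
  C_11 = (0.75)(0.90) − (-0.15)(-0.45) = 0.6075
  C_12 = −[(-0.45)(0.90) − (-0.15)(0.00)] = 0.4050
  C_13 = (-0.45)(-0.45) − (0.75)(0.00) = 0.2025
  C_21 = −[(0.00)(0.90) − (-0.35)(-0.45)] = 0.1575
  C_22 = (0.70)(0.90) − (-0.35)(0.00) = 0.6300
  C_23 = −[(0.70)(-0.45) − (0.00)(0.00)] = 0.3150
  C_31 = (0.00)(-0.15) − (-0.35)(0.75) = 0.2625
  C_32 = −[(0.70)(-0.15) − (-0.35)(-0.45)] = 0.2625
  C_33 = (0.70)(0.75) − (0.00)(-0.45) = 0.5250
det(I−A) = Σ_j (I−A)_1j·C_1j = (0.70)(0.6075) + (0.00)(0.4050) + (-0.35)(0.2025) = 0.354375
adj(I−A) = Cᵀ =
  [ 0.6075   0.1575   0.2625]
  [ 0.4050   0.6300   0.2625]
  [ 0.2025   0.3150   0.5250]
(I − A)⁻¹ = adj(I−A) / det(I−A) ≈
  [   1.7143     0.4444     0.7407]
  [   1.1429     1.7778     0.7407]
  [   0.5714     0.8889     1.4815]
x = (I − A)⁻¹ d = adj(I−A)·d / det(I−A), with det(I−A) = 0.354375:
  x_1 = (0.6075·60 + 0.1575·200 + 0.2625·400) / 0.354375 = 172.95 / 0.354375 ≈ 488.04
  x_2 = (0.4050·60 + 0.6300·200 + 0.2625·400) / 0.354375 = 255.30 / 0.354375 ≈ 720.42
  x_3 = (0.2025·60 + 0.3150·200 + 0.5250·400) / 0.354375 = 285.15 / 0.354375 ≈ 804.66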